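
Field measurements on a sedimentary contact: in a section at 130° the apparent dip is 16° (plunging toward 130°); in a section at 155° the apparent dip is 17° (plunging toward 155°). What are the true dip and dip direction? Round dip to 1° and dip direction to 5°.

The two traces are lines in the plane: v₁ = (sin 130°·cos 16°, cos 130°·cos 16°, −sin 16°), v₂ = (sin 155°·cos 17°, cos 155°·cos 17°, −sin 17°).
n = v₁ × v₂ = (0.058, -0.104, 0.388) (taken with n_z > 0).
Dip δ = arctan(|n_h|/n_z) = arctan(0.119/0.388) = 17.0°.
Dip direction = azimuth of (n_x, n_y) = atan2(0.058, -0.104) = 151°.

true dip 17°, dip direction 150°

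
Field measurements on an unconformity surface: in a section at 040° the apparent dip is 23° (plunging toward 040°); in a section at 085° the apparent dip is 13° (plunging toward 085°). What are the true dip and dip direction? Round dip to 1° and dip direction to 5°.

true dip 24°, dip direction 025°

The two traces are lines in the plane: v₁ = (sin 40°·cos 23°, cos 40°·cos 23°, −sin 23°), v₂ = (sin 85°·cos 13°, cos 85°·cos 13°, −sin 13°).
The plane normal is n = v₁ × v₂ ∝ (0.125, 0.246, 0.634).
tan δ = √(n_x²+n_y²)/n_z = 0.276/0.634, so δ = 23.5°.
The horizontal component of n points toward azimuth atan2(n_x, n_y) = 27°, the dip direction.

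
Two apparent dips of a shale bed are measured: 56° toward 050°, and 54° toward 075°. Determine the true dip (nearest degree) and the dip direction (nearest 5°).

true dip 56°, dip direction 055°

Represent each trace as a vector plunging at its apparent dip toward its trend (east-north-up frame): v₁ = (0.428, 0.359, -0.829), v₂ = (0.568, 0.152, -0.809).
Cross product v₁ × v₂ gives the pole to the plane: n ∝ (0.165, 0.124, 0.139).
True dip = arccos(n_z / |n|) = arccos(0.5587) = 56.0°.
Dip direction = atan2(0.165, 0.124) = 53° (azimuth of n's horizontal projection).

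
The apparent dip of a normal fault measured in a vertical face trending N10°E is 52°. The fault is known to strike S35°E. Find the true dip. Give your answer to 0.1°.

The section is 45° from the strike.
tan(true dip) = tan 52° / sin 45° = 1.8101
δ = arctan(1.8101) = 61.08°

61.1°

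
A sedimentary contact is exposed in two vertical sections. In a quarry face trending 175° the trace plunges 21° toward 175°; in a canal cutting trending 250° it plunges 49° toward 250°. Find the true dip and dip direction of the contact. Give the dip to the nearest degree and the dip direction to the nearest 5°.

Each apparent-dip line lies in the plane. As unit vectors (x east, y north, z up), v₁ plunges 21°→175° and v₂ plunges 49°→250°.
n = v₁ × v₂ = (-0.621, -0.282, 0.592) (taken with n_z > 0).
Dip δ = arctan(|n_h|/n_z) = arctan(0.683/0.592) = 49.1°.
The horizontal component of n points toward azimuth atan2(n_x, n_y) = 246°, the dip direction.

true dip 49°, dip direction 245°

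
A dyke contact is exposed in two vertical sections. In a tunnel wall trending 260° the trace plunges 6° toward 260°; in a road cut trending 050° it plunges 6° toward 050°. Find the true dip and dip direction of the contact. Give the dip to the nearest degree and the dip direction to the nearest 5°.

Each apparent-dip line lies in the plane. As unit vectors (x east, y north, z up), v₁ plunges 6°→260° and v₂ plunges 6°→050°.
The plane normal is n = v₁ × v₂ ∝ (-0.085, 0.182, 0.495).
Dip δ = arctan(|n_h|/n_z) = arctan(0.201/0.495) = 22.1°.
Dip direction = atan2(-0.085, 0.182) = 335° (azimuth of n's horizontal projection).

true dip 22°, dip direction 335°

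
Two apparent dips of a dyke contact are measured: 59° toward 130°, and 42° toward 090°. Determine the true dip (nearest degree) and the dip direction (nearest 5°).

Represent each trace as a vector plunging at its apparent dip toward its trend (east-north-up frame): v₁ = (0.395, -0.331, -0.857), v₂ = (0.743, 0.000, -0.669).
n = v₁ × v₂ = (0.222, -0.373, 0.246) (taken with n_z > 0).
Dip δ = arctan(|n_h|/n_z) = arctan(0.434/0.246) = 60.4°.
The horizontal component of n points toward azimuth atan2(n_x, n_y) = 149°, the dip direction.

true dip 60°, dip direction 150°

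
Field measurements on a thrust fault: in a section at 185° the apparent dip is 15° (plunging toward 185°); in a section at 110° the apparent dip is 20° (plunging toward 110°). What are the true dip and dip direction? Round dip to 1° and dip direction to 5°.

true dip 22°, dip direction 135°

Represent each trace as a vector plunging at its apparent dip toward its trend (east-north-up frame): v₁ = (-0.084, -0.962, -0.259), v₂ = (0.883, -0.321, -0.342).
The plane normal is n = v₁ × v₂ ∝ (0.246, -0.257, 0.877).
tan δ = √(n_x²+n_y²)/n_z = 0.356/0.877, so δ = 22.1°.
Dip direction = atan2(0.246, -0.257) = 136° (azimuth of n's horizontal projection).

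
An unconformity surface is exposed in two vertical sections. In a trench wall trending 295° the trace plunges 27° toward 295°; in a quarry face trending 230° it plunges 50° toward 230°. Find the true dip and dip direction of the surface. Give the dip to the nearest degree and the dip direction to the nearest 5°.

Each apparent-dip line lies in the plane. As unit vectors (x east, y north, z up), v₁ plunges 27°→295° and v₂ plunges 50°→230°.
Cross product v₁ × v₂ gives the pole to the plane: n ∝ (-0.476, -0.395, 0.519).
True dip = arccos(n_z / |n|) = arccos(0.6428) = 50.0°.
Dip direction = azimuth of (n_x, n_y) = atan2(-0.476, -0.395) = 230°.

true dip 50°, dip direction 230°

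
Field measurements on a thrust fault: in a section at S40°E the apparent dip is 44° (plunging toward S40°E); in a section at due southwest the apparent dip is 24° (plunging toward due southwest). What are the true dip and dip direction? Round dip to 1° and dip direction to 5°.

Represent each trace as a vector plunging at its apparent dip toward its trend (east-north-up frame): v₁ = (0.462, -0.551, -0.695), v₂ = (-0.646, -0.646, -0.407).
n = v₁ × v₂ = (0.225, -0.637, 0.655) (taken with n_z > 0).
tan δ = √(n_x²+n_y²)/n_z = 0.675/0.655, so δ = 45.9°.
Dip direction = azimuth of (n_x, n_y) = atan2(0.225, -0.637) = 161°.

true dip 46°, dip direction 160°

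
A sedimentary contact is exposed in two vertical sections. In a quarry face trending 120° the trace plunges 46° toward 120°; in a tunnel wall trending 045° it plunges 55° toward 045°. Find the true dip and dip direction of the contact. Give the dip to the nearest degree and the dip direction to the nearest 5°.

Represent each trace as a vector plunging at its apparent dip toward its trend (east-north-up frame): v₁ = (0.602, -0.347, -0.719), v₂ = (0.406, 0.406, -0.819).
Cross product v₁ × v₂ gives the pole to the plane: n ∝ (0.576, 0.201, 0.385).
tan δ = √(n_x²+n_y²)/n_z = 0.610/0.385, so δ = 57.8°.
The horizontal component of n points toward azimuth atan2(n_x, n_y) = 71°, the dip direction.

true dip 58°, dip direction 070°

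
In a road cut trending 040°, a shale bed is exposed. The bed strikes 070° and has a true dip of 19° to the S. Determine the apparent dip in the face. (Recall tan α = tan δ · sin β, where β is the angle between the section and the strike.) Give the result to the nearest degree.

The section lies 30° from the strike.
tan(apparent dip) = tan 19° · sin 30° = 0.1722
α = arctan(0.1722) = 9.77°

10°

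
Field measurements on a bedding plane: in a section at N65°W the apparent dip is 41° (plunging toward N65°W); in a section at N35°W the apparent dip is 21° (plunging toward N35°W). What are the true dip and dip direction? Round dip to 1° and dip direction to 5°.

true dip 49°, dip direction 255°

The two traces are lines in the plane: v₁ = (sin 295°·cos 41°, cos 295°·cos 41°, −sin 41°), v₂ = (sin 325°·cos 21°, cos 325°·cos 21°, −sin 21°).
The plane normal is n = v₁ × v₂ ∝ (-0.387, -0.106, 0.352).
tan δ = √(n_x²+n_y²)/n_z = 0.402/0.352, so δ = 48.7°.
The horizontal component of n points toward azimuth atan2(n_x, n_y) = 255°, the dip direction.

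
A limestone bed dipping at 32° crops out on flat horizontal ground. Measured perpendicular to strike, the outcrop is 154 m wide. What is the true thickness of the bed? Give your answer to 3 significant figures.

81.6 m

True thickness t = w · sin(dip) = 154 × sin 32°
t = 154 × 0.5299 = 81.608 m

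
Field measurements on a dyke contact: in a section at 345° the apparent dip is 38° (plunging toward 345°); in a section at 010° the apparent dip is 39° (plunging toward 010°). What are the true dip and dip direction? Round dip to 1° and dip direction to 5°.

true dip 39°, dip direction 000°

Each apparent-dip line lies in the plane. As unit vectors (x east, y north, z up), v₁ plunges 38°→345° and v₂ plunges 39°→010°.
The plane normal is n = v₁ × v₂ ∝ (0.008, 0.211, 0.259).
True dip = arccos(n_z / |n|) = arccos(0.7742) = 39.3°.
Dip direction = azimuth of (n_x, n_y) = atan2(0.008, 0.211) = 2°.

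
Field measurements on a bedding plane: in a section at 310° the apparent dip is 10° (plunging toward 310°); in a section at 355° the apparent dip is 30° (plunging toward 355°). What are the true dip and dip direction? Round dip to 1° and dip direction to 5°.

true dip 34°, dip direction 025°

Represent each trace as a vector plunging at its apparent dip toward its trend (east-north-up frame): v₁ = (-0.754, 0.633, -0.174), v₂ = (-0.075, 0.863, -0.500).
The plane normal is n = v₁ × v₂ ∝ (0.167, 0.364, 0.603).
tan δ = √(n_x²+n_y²)/n_z = 0.400/0.603, so δ = 33.6°.
Dip direction = atan2(0.167, 0.364) = 25° (azimuth of n's horizontal projection).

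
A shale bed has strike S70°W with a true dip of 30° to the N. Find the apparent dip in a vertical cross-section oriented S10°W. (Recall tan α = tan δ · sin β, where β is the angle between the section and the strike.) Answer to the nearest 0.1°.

26.6°

The section lies 60° from the strike.
tan α = tan 30° × sin 60° = 0.5774 × 0.8660 = 0.5000
α = arctan(0.5000) = 26.57°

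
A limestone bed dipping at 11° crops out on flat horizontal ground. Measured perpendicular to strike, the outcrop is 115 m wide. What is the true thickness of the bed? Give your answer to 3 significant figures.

21.9 m

True thickness t = w · sin(dip) = 115 × sin 11°
t = 115 × 0.1908 = 21.943 m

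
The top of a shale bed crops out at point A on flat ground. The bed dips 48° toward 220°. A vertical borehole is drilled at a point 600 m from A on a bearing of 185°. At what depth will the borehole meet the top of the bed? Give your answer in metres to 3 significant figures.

546 m

The hole lies 35° from the dip direction, so the down-dip offset is 600 × cos 35° = 491.49 m.
Depth = down-dip offset × tan(dip) = 491.49 × tan 48° = 491.49 × 1.1106
Depth = 545.86 m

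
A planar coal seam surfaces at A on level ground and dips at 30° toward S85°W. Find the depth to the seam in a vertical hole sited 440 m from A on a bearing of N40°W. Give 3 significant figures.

The hole lies 55° from the dip direction, so the down-dip offset is 440 × cos 55° = 252.37 m.
Depth = down-dip offset × tan(dip) = 252.37 × tan 30° = 252.37 × 0.5774
Depth = 145.71 m

146 m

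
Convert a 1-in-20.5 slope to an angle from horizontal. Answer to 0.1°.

tan θ = 1/20.5 = 0.0488
θ = arctan(0.0488) = 2.79°

2.8°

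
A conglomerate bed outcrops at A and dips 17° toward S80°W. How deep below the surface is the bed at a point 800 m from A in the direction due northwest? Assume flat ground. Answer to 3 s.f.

140 m

The hole lies 55° from the dip direction, so the down-dip offset is 800 × cos 55° = 458.86 m.
Depth = down-dip offset × tan(dip) = 458.86 × tan 17° = 458.86 × 0.3057
Depth = 140.29 m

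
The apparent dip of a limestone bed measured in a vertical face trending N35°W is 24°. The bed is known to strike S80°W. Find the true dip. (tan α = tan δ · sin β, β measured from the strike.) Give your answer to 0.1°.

26.2°

β = acute angle between strike S80°W and section N35°W = 65°.
tan(true dip) = tan 24° / sin 65° = 0.4913
δ = arctan(0.4913) = 26.16°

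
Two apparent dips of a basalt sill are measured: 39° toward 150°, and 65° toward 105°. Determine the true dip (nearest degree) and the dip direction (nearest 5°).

Each apparent-dip line lies in the plane. As unit vectors (x east, y north, z up), v₁ plunges 39°→150° and v₂ plunges 65°→105°.
n = v₁ × v₂ = (0.541, 0.095, 0.232) (taken with n_z > 0).
True dip = arccos(n_z / |n|) = arccos(0.3893) = 67.1°.
Dip direction = atan2(0.541, 0.095) = 80° (azimuth of n's horizontal projection).

true dip 67°, dip direction 080°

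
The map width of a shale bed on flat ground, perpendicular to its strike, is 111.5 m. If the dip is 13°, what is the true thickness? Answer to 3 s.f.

True thickness t = w · sin(dip) = 111.5 × sin 13°
t = 111.5 × 0.2250 = 25.082 m

25.1 m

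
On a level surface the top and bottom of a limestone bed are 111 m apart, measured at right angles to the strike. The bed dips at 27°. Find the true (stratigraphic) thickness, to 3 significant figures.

True thickness t = w · sin(dip) = 111 × sin 27°
t = 111 × 0.4540 = 50.393 m

50.4 m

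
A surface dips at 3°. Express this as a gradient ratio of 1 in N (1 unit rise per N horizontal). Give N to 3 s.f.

1 in 19.1

1 : N means tan θ = 1/N, so N = 1/tan 3° = 1/0.0524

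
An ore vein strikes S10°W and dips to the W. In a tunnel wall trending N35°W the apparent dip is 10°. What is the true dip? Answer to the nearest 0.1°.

The section is 45° from the strike.
tan δ = tan α / sin β = tan 10° / sin 45° = 0.1763 / 0.7071 = 0.2494
true dip = arctan 0.2494 = 14.00°

14.0°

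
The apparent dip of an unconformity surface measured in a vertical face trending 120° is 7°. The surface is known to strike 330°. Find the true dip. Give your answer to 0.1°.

13.8°

β = acute angle between strike 330° and section 120° = 30°.
tan(true dip) = tan 7° / sin 30° = 0.2456
true dip = arctan 0.2456 = 13.80°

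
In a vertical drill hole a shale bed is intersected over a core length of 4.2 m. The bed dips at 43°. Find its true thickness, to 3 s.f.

True thickness t = h · cos(dip) = 4.2 × cos 43°
t = 4.2 × 0.7314 = 3.072 m

3.07 m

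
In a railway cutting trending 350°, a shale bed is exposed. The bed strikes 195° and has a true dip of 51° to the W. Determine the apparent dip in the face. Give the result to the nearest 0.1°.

27.6°

The strike is 195° and the section trends 350°; the acute angle between them is β = 25°.
tan α = tan 51° × sin 25° = 1.2349 × 0.4226 = 0.5219
α = arctan(0.5219) = 27.56°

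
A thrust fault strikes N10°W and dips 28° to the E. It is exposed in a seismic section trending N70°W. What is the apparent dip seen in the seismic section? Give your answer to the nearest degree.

25°

The section lies 60° from the strike.
tan(apparent dip) = tan 28° · sin 60° = 0.4605
apparent dip = arctan 0.4605 = 24.72°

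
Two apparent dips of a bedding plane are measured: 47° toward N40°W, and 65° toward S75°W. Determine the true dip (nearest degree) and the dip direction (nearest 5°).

Represent each trace as a vector plunging at its apparent dip toward its trend (east-north-up frame): v₁ = (-0.438, 0.522, -0.731), v₂ = (-0.408, -0.109, -0.906).
Cross product v₁ × v₂ gives the pole to the plane: n ∝ (-0.553, -0.099, 0.261).
Dip δ = arctan(|n_h|/n_z) = arctan(0.562/0.261) = 65.1°.
The horizontal component of n points toward azimuth atan2(n_x, n_y) = 260°, the dip direction.

true dip 65°, dip direction 260°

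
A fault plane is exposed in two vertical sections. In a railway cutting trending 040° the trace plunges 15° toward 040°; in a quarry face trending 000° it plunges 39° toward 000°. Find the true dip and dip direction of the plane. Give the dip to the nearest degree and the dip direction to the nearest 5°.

Represent each trace as a vector plunging at its apparent dip toward its trend (east-north-up frame): v₁ = (0.621, 0.740, -0.259), v₂ = (0.000, 0.777, -0.629).
n = v₁ × v₂ = (-0.265, 0.391, 0.483) (taken with n_z > 0).
True dip = arccos(n_z / |n|) = arccos(0.7150) = 44.4°.
The horizontal component of n points toward azimuth atan2(n_x, n_y) = 326°, the dip direction.

true dip 44°, dip direction 325°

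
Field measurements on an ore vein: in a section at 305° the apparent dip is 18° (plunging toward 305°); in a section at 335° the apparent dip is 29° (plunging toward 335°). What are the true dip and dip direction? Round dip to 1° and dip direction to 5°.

Represent each trace as a vector plunging at its apparent dip toward its trend (east-north-up frame): v₁ = (-0.779, 0.546, -0.309), v₂ = (-0.370, 0.793, -0.485).
Cross product v₁ × v₂ gives the pole to the plane: n ∝ (0.020, 0.263, 0.416).
Dip δ = arctan(|n_h|/n_z) = arctan(0.264/0.416) = 32.4°.
The horizontal component of n points toward azimuth atan2(n_x, n_y) = 4°, the dip direction.

true dip 32°, dip direction 005°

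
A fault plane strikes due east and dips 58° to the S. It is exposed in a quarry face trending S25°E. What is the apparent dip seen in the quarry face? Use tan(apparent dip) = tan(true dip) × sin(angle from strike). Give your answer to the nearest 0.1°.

The section lies 65° from the strike.
tan(apparent dip) = tan 58° · sin 65° = 1.4504
α = arctan(1.4504) = 55.42°

55.4°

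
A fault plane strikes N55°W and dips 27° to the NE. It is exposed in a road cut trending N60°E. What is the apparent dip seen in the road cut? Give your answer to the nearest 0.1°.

The section lies 65° from the strike.
tan α = tan 27° × sin 65° = 0.5095 × 0.9063 = 0.4618
apparent dip = arctan 0.4618 = 24.79°

24.8°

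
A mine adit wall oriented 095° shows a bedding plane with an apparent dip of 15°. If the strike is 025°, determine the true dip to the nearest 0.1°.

15.9°

β = acute angle between strike 025° and section 095° = 70°.
tan(true dip) = tan 15° / sin 70° = 0.2851
true dip = arctan 0.2851 = 15.92°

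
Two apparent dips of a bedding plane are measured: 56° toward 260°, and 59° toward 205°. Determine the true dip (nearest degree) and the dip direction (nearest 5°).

Each apparent-dip line lies in the plane. As unit vectors (x east, y north, z up), v₁ plunges 56°→260° and v₂ plunges 59°→205°.
n = v₁ × v₂ = (-0.304, -0.292, 0.236) (taken with n_z > 0).
Dip δ = arctan(|n_h|/n_z) = arctan(0.421/0.236) = 60.7°.
Dip direction = azimuth of (n_x, n_y) = atan2(-0.304, -0.292) = 226°.

true dip 61°, dip direction 225°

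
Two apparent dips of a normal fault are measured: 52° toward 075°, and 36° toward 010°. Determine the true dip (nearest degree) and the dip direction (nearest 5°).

true dip 52°, dip direction 065°

Each apparent-dip line lies in the plane. As unit vectors (x east, y north, z up), v₁ plunges 52°→075° and v₂ plunges 36°→010°.
The plane normal is n = v₁ × v₂ ∝ (0.534, 0.239, 0.451).
Dip δ = arctan(|n_h|/n_z) = arctan(0.585/0.451) = 52.4°.
Dip direction = atan2(0.534, 0.239) = 66° (azimuth of n's horizontal projection).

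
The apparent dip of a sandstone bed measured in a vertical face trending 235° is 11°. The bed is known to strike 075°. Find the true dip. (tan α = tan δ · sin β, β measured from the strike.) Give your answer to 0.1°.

β = acute angle between strike 075° and section 235° = 20°.
tan δ = tan α / sin β = tan 11° / sin 20° = 0.1944 / 0.3420 = 0.5683
δ = arctan(0.5683) = 29.61°

29.6°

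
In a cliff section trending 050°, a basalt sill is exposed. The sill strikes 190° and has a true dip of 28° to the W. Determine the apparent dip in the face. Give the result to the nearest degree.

19°

The strike is 190° and the section trends 050°; the acute angle between them is β = 40°.
tan α = tan 28° × sin 40° = 0.5317 × 0.6428 = 0.3418
α = arctan(0.3418) = 18.87°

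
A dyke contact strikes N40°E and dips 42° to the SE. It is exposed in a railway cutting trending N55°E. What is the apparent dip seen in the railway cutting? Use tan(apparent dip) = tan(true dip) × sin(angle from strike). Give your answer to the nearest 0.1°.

The strike is N40°E and the section trends N55°E; the acute angle between them is β = 15°.
tan(apparent dip) = tan 42° · sin 15° = 0.2330
α = arctan(0.2330) = 13.12°

13.1°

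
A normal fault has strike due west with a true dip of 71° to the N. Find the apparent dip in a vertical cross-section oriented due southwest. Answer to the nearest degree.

64°

Angle between strike (due west) and section (due southwest): β = 45°.
tan(apparent dip) = tan 71° · sin 45° = 2.0536
apparent dip = arctan 2.0536 = 64.04°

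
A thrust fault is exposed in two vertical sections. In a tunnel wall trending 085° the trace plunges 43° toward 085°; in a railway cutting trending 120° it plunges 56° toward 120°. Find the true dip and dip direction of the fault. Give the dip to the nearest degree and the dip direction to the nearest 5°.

The two traces are lines in the plane: v₁ = (sin 85°·cos 43°, cos 85°·cos 43°, −sin 43°), v₂ = (sin 120°·cos 56°, cos 120°·cos 56°, −sin 56°).
The plane normal is n = v₁ × v₂ ∝ (0.244, -0.274, 0.235).
Dip δ = arctan(|n_h|/n_z) = arctan(0.366/0.235) = 57.4°.
Dip direction = atan2(0.244, -0.274) = 138° (azimuth of n's horizontal projection).

true dip 57°, dip direction 140°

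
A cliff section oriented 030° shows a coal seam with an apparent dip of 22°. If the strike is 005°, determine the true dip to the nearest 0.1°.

The section is 25° from the strike.
tan δ = tan α / sin β = tan 22° / sin 25° = 0.4040 / 0.4226 = 0.9560
δ = arctan(0.9560) = 43.71°

43.7°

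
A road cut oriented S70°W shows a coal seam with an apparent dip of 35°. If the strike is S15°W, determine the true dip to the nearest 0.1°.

40.5°

β = acute angle between strike S15°W and section S70°W = 55°.
tan δ = tan α / sin β = tan 35° / sin 55° = 0.7002 / 0.8192 = 0.8548
true dip = arctan 0.8548 = 40.52°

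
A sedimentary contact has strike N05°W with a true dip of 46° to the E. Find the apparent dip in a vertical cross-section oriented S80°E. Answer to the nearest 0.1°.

The strike is N05°W and the section trends S80°E; the acute angle between them is β = 75°.
tan α = tan 46° × sin 75° = 1.0355 × 0.9659 = 1.0002
α = arctan(1.0002) = 45.01°

45.0°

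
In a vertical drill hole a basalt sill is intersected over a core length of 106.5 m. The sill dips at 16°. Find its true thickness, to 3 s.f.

True thickness t = h · cos(dip) = 106.5 × cos 16°
t = 106.5 × 0.9613 = 102.374 m

102 m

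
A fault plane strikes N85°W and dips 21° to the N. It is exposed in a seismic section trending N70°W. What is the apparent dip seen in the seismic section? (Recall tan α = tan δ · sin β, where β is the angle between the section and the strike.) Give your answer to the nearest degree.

6°

The section lies 15° from the strike.
tan(apparent dip) = tan 21° · sin 15° = 0.0994
apparent dip = arctan 0.0994 = 5.67°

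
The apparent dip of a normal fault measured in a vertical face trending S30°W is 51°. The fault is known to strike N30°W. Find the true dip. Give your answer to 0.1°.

55.0°

The section is 60° from the strike.
tan(true dip) = tan 51° / sin 60° = 1.4259
δ = arctan(1.4259) = 54.96°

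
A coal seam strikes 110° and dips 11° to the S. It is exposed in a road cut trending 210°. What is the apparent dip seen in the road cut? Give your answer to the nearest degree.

The section lies 80° from the strike.
tan(apparent dip) = tan 11° · sin 80° = 0.1914
apparent dip = arctan 0.1914 = 10.84°

11°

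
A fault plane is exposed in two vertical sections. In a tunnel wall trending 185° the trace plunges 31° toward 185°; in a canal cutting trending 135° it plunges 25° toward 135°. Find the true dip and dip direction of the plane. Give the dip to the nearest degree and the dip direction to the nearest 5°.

true dip 31°, dip direction 175°

Represent each trace as a vector plunging at its apparent dip toward its trend (east-north-up frame): v₁ = (-0.075, -0.854, -0.515), v₂ = (0.641, -0.641, -0.423).
The plane normal is n = v₁ × v₂ ∝ (0.031, -0.362, 0.595).
Dip δ = arctan(|n_h|/n_z) = arctan(0.363/0.595) = 31.4°.
Dip direction = atan2(0.031, -0.362) = 175° (azimuth of n's horizontal projection).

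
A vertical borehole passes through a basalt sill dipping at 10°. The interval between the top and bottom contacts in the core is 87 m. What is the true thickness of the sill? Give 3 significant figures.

True thickness t = h · cos(dip) = 87 × cos 10°
t = 87 × 0.9848 = 85.678 m

85.7 m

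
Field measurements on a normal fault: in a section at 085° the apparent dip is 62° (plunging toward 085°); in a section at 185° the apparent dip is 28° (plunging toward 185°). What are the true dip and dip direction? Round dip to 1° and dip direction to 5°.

true dip 64°, dip direction 110°

Represent each trace as a vector plunging at its apparent dip toward its trend (east-north-up frame): v₁ = (0.468, 0.041, -0.883), v₂ = (-0.077, -0.880, -0.469).
The plane normal is n = v₁ × v₂ ∝ (0.796, -0.288, 0.408).
True dip = arccos(n_z / |n|) = arccos(0.4345) = 64.2°.
The horizontal component of n points toward azimuth atan2(n_x, n_y) = 110°, the dip direction.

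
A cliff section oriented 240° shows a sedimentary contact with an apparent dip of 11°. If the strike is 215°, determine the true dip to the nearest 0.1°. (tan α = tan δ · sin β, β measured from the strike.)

24.7°

β = acute angle between strike 215° and section 240° = 25°.
tan δ = tan α / sin β = tan 11° / sin 25° = 0.1944 / 0.4226 = 0.4599
δ = arctan(0.4599) = 24.70°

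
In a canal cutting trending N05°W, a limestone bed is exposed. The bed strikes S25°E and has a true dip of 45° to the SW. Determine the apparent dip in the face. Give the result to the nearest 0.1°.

18.9°

The section lies 20° from the strike.
tan(apparent dip) = tan 45° · sin 20° = 0.3420
α = arctan(0.3420) = 18.88°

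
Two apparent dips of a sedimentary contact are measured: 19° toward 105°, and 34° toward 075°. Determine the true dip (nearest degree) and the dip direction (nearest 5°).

The two traces are lines in the plane: v₁ = (sin 105°·cos 19°, cos 105°·cos 19°, −sin 19°), v₂ = (sin 75°·cos 34°, cos 75°·cos 34°, −sin 34°).
Cross product v₁ × v₂ gives the pole to the plane: n ∝ (0.207, 0.250, 0.392).
True dip = arccos(n_z / |n|) = arccos(0.7704) = 39.6°.
The horizontal component of n points toward azimuth atan2(n_x, n_y) = 40°, the dip direction.

true dip 40°, dip direction 040°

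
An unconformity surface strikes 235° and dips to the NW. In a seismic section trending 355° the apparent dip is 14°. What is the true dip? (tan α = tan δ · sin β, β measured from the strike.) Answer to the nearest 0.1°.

β = acute angle between strike 235° and section 355° = 60°.
tan δ = tan α / sin β = tan 14° / sin 60° = 0.2493 / 0.8660 = 0.2879
δ = arctan(0.2879) = 16.06°

16.1°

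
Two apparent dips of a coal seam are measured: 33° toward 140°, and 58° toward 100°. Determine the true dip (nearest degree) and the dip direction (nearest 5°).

Each apparent-dip line lies in the plane. As unit vectors (x east, y north, z up), v₁ plunges 33°→140° and v₂ plunges 58°→100°.
n = v₁ × v₂ = (0.495, 0.173, 0.286) (taken with n_z > 0).
tan δ = √(n_x²+n_y²)/n_z = 0.524/0.286, so δ = 61.4°.
The horizontal component of n points toward azimuth atan2(n_x, n_y) = 71°, the dip direction.

true dip 61°, dip direction 070°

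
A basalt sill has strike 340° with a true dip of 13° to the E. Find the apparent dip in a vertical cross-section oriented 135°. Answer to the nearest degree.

6°

The strike is 340° and the section trends 135°; the acute angle between them is β = 25°.
tan α = tan 13° × sin 25° = 0.2309 × 0.4226 = 0.0976
apparent dip = arctan 0.0976 = 5.57°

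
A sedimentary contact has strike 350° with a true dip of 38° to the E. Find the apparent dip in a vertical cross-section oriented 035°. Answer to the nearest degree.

The strike is 350° and the section trends 035°; the acute angle between them is β = 45°.
tan(apparent dip) = tan 38° · sin 45° = 0.5525
apparent dip = arctan 0.5525 = 28.92°

29°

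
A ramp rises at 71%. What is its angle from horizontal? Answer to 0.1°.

tan θ = 71/100 = 0.7100
θ = arctan(0.7100) = 35.37°

35.4°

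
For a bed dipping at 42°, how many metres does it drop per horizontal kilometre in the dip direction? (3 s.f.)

900 m

drop per km = 1000 × tan 42° = 1000 × 0.9004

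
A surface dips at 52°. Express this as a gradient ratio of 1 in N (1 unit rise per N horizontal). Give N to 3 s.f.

1 in 0.781

1 : N means tan θ = 1/N, so N = 1/tan 52° = 1/1.2799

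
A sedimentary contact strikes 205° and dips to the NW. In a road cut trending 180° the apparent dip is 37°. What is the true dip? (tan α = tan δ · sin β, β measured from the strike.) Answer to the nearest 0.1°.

60.7°

β = acute angle between strike 205° and section 180° = 25°.
tan(true dip) = tan 37° / sin 25° = 1.7831
true dip = arctan 1.7831 = 60.71°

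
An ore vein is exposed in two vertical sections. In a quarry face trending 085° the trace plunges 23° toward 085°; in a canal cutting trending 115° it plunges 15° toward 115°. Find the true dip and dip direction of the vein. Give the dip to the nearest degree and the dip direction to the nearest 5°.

true dip 25°, dip direction 060°

Each apparent-dip line lies in the plane. As unit vectors (x east, y north, z up), v₁ plunges 23°→085° and v₂ plunges 15°→115°.
n = v₁ × v₂ = (0.180, 0.105, 0.445) (taken with n_z > 0).
tan δ = √(n_x²+n_y²)/n_z = 0.208/0.445, so δ = 25.1°.
Dip direction = azimuth of (n_x, n_y) = atan2(0.180, 0.105) = 60°.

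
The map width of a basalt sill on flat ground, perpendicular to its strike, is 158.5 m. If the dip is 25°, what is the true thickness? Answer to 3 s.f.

67.0 m

True thickness t = w · sin(dip) = 158.5 × sin 25°
t = 158.5 × 0.4226 = 66.985 m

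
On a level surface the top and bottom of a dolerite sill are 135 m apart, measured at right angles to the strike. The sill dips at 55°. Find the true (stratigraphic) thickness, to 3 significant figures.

111 m

True thickness t = w · sin(dip) = 135 × sin 55°
t = 135 × 0.8192 = 110.586 m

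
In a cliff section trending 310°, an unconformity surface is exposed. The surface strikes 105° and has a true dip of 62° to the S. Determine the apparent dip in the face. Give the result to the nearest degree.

38°

The section lies 25° from the strike.
tan(apparent dip) = tan 62° · sin 25° = 0.7948
apparent dip = arctan 0.7948 = 38.48°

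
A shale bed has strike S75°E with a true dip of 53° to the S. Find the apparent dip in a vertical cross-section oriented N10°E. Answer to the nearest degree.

The section lies 85° from the strike.
tan(apparent dip) = tan 53° · sin 85° = 1.3220
α = arctan(1.3220) = 52.89°

53°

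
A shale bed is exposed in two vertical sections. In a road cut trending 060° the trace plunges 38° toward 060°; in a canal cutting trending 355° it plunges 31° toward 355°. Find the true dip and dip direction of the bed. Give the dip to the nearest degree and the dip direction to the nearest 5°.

Represent each trace as a vector plunging at its apparent dip toward its trend (east-north-up frame): v₁ = (0.682, 0.394, -0.616), v₂ = (-0.075, 0.854, -0.515).
The plane normal is n = v₁ × v₂ ∝ (0.323, 0.397, 0.612).
tan δ = √(n_x²+n_y²)/n_z = 0.512/0.612, so δ = 39.9°.
The horizontal component of n points toward azimuth atan2(n_x, n_y) = 39°, the dip direction.

true dip 40°, dip direction 040°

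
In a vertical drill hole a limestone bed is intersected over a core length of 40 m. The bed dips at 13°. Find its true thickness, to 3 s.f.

True thickness t = h · cos(dip) = 40 × cos 13°
t = 40 × 0.9744 = 38.975 m

39.0 m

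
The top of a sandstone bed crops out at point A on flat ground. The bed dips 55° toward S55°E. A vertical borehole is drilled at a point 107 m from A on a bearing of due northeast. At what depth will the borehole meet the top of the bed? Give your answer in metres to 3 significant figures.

26.5 m

The hole lies 80° from the dip direction, so the down-dip offset is 107 × cos 80° = 18.58 m.
Depth = down-dip offset × tan(dip) = 18.58 × tan 55° = 18.58 × 1.4281
Depth = 26.54 m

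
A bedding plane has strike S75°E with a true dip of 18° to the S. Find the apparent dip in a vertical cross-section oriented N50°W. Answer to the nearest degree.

Angle between strike (S75°E) and section (N50°W): β = 25°.
tan α = tan 18° × sin 25° = 0.3249 × 0.4226 = 0.1373
α = arctan(0.1373) = 7.82°

8°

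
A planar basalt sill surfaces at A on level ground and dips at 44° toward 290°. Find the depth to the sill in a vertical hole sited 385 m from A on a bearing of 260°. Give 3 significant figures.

322 m

The hole lies 30° from the dip direction, so the down-dip offset is 385 × cos 30° = 333.42 m.
Depth = down-dip offset × tan(dip) = 333.42 × tan 44° = 333.42 × 0.9657
Depth = 321.98 m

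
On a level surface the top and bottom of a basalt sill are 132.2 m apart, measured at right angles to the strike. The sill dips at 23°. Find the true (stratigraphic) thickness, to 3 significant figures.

True thickness t = w · sin(dip) = 132.2 × sin 23°
t = 132.2 × 0.3907 = 51.655 m

51.7 m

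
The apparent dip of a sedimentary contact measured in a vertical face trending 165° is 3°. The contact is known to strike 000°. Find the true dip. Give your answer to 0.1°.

11.4°

β = acute angle between strike 000° and section 165° = 15°.
tan δ = tan α / sin β = tan 3° / sin 15° = 0.0524 / 0.2588 = 0.2025
true dip = arctan 0.2025 = 11.45°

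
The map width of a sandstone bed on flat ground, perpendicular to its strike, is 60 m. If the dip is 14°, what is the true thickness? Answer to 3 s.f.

True thickness t = w · sin(dip) = 60 × sin 14°
t = 60 × 0.2419 = 14.515 m

14.5 m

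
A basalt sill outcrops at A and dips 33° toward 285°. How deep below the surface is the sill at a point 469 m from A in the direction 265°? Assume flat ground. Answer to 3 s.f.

286 m

The hole lies 20° from the dip direction, so the down-dip offset is 469 × cos 20° = 440.72 m.
Depth = down-dip offset × tan(dip) = 440.72 × tan 33° = 440.72 × 0.6494
Depth = 286.20 m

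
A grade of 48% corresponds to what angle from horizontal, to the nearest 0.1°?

tan θ = 48/100 = 0.4800
θ = arctan(0.4800) = 25.64°

25.6°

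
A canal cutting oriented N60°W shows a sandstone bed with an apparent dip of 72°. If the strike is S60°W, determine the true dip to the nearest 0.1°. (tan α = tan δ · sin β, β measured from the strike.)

74.3°

β = acute angle between strike S60°W and section N60°W = 60°.
tan δ = tan α / sin β = tan 72° / sin 60° = 3.0777 / 0.8660 = 3.5538
true dip = arctan 3.5538 = 74.28°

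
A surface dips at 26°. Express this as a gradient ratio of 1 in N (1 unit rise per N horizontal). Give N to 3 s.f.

1 : N means tan θ = 1/N, so N = 1/tan 26° = 1/0.4877

1 in 2.05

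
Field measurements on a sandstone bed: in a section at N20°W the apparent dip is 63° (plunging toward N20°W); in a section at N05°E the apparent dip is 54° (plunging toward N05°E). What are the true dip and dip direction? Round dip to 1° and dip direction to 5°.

Each apparent-dip line lies in the plane. As unit vectors (x east, y north, z up), v₁ plunges 63°→N20°W and v₂ plunges 54°→N05°E.
Cross product v₁ × v₂ gives the pole to the plane: n ∝ (-0.177, 0.171, 0.113).
True dip = arccos(n_z / |n|) = arccos(0.4167) = 65.4°.
Dip direction = azimuth of (n_x, n_y) = atan2(-0.177, 0.171) = 314°.

true dip 65°, dip direction 315°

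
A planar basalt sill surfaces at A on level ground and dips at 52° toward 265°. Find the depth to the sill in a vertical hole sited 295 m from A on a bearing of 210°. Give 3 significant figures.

217 m

The hole lies 55° from the dip direction, so the down-dip offset is 295 × cos 55° = 169.21 m.
Depth = down-dip offset × tan(dip) = 169.21 × tan 52° = 169.21 × 1.2799
Depth = 216.57 m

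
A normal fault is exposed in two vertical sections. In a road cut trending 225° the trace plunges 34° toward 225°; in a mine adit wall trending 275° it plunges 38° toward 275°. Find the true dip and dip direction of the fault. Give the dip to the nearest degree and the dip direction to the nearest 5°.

Represent each trace as a vector plunging at its apparent dip toward its trend (east-north-up frame): v₁ = (-0.586, -0.586, -0.559), v₂ = (-0.785, 0.069, -0.616).
Cross product v₁ × v₂ gives the pole to the plane: n ∝ (-0.399, -0.078, 0.500).
Dip δ = arctan(|n_h|/n_z) = arctan(0.407/0.500) = 39.1°.
Dip direction = atan2(-0.399, -0.078) = 259° (azimuth of n's horizontal projection).

true dip 39°, dip direction 260°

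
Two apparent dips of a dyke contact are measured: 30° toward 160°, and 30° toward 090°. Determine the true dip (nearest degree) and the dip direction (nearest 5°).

Each apparent-dip line lies in the plane. As unit vectors (x east, y north, z up), v₁ plunges 30°→160° and v₂ plunges 30°→090°.
n = v₁ × v₂ = (0.407, -0.285, 0.705) (taken with n_z > 0).
Dip δ = arctan(|n_h|/n_z) = arctan(0.497/0.705) = 35.2°.
The horizontal component of n points toward azimuth atan2(n_x, n_y) = 125°, the dip direction.

true dip 35°, dip direction 125°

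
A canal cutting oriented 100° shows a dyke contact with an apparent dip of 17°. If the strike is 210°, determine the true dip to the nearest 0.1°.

18.0°

β = acute angle between strike 210° and section 100° = 70°.
tan(true dip) = tan 17° / sin 70° = 0.3254
δ = arctan(0.3254) = 18.02°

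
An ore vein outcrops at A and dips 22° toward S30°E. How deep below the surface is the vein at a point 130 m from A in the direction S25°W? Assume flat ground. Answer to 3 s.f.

30.1 m

The hole lies 55° from the dip direction, so the down-dip offset is 130 × cos 55° = 74.56 m.
Depth = down-dip offset × tan(dip) = 74.56 × tan 22° = 74.56 × 0.4040
Depth = 30.13 m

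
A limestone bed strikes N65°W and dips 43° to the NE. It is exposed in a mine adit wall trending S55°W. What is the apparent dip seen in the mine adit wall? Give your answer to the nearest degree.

39°

Angle between strike (N65°W) and section (S55°W): β = 60°.
tan(apparent dip) = tan 43° · sin 60° = 0.8076
α = arctan(0.8076) = 38.92°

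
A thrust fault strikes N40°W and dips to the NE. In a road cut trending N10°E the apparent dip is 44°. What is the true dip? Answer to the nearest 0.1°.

β = acute angle between strike N40°W and section N10°E = 50°.
tan(true dip) = tan 44° / sin 50° = 1.2606
δ = arctan(1.2606) = 51.58°

51.6°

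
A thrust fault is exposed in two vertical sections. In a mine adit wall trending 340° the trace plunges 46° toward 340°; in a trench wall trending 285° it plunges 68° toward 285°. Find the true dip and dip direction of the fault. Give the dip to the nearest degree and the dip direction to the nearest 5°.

The two traces are lines in the plane: v₁ = (sin 340°·cos 46°, cos 340°·cos 46°, −sin 46°), v₂ = (sin 285°·cos 68°, cos 285°·cos 68°, −sin 68°).
Cross product v₁ × v₂ gives the pole to the plane: n ∝ (-0.535, 0.040, 0.213).
Dip δ = arctan(|n_h|/n_z) = arctan(0.537/0.213) = 68.3°.
The horizontal component of n points toward azimuth atan2(n_x, n_y) = 274°, the dip direction.

true dip 68°, dip direction 275°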